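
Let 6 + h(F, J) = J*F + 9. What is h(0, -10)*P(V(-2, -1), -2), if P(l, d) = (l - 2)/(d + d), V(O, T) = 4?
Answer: -3/2 ≈ -1.5000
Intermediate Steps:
P(l, d) = (-2 + l)/(2*d) (P(l, d) = (-2 + l)/((2*d)) = (-2 + l)*(1/(2*d)) = (-2 + l)/(2*d))
h(F, J) = 3 + F*J (h(F, J) = -6 + (J*F + 9) = -6 + (F*J + 9) = -6 + (9 + F*J) = 3 + F*J)
h(0, -10)*P(V(-2, -1), -2) = (3 + 0*(-10))*((1/2)*(-2 + 4)/(-2)) = (3 + 0)*((1/2)*(-1/2)*2) = 3*(-1/2) = -3/2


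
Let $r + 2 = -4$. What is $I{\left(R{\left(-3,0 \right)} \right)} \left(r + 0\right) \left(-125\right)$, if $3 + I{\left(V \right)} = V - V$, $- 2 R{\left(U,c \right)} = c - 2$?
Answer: $-2250$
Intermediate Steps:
$R{\left(U,c \right)} = 1 - \frac{c}{2}$ ($R{\left(U,c \right)} = - \frac{c - 2}{2} = - \frac{-2 + c}{2} = 1 - \frac{c}{2}$)
$I{\left(V \right)} = -3$ ($I{\left(V \right)} = -3 + \left(V - V\right) = -3 + 0 = -3$)
$r = -6$ ($r = -2 - 4 = -6$)
$I{\left(R{\left(-3,0 \right)} \right)} \left(r + 0\right) \left(-125\right) = - 3 \left(-6 + 0\right) \left(-125\right) = \left(-3\right) \left(-6\right) \left(-125\right) = 18 \left(-125\right) = -2250$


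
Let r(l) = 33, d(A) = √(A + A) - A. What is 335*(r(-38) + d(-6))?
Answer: 13065 + 670*I*√3 ≈ 13065.0 + 1160.5*I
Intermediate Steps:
d(A) = -A + √2*√A (d(A) = √(2*A) - A = √2*√A - A = -A + √2*√A)
335*(r(-38) + d(-6)) = 335*(33 + (-1*(-6) + √2*√(-6))) = 335*(33 + (6 + √2*(I*√6))) = 335*(33 + (6 + 2*I*√3)) = 335*(39 + 2*I*√3) = 13065 + 670*I*√3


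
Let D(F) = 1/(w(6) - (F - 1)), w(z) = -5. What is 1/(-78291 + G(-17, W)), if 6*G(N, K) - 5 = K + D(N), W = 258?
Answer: -13/1017213 ≈ -1.2780e-5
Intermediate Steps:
D(F) = 1/(-4 - F) (D(F) = 1/(-5 - (F - 1)) = 1/(-5 - (-1 + F)) = 1/(-5 + (1 - F)) = 1/(-4 - F))
G(N, K) = ⅚ - 1/(6*(4 + N)) + K/6 (G(N, K) = ⅚ + (K - 1/(4 + N))/6 = ⅚ + (-1/(6*(4 + N)) + K/6) = ⅚ - 1/(6*(4 + N)) + K/6)
1/(-78291 + G(-17, W)) = 1/(-78291 + (-1 + (4 - 17)*(5 + 258))/(6*(4 - 17))) = 1/(-78291 + (⅙)*(-1 - 13*263)/(-13)) = 1/(-78291 + (⅙)*(-1/13)*(-1 - 3419)) = 1/(-78291 + (⅙)*(-1/13)*(-3420)) = 1/(-78291 + 570/13) = 1/(-1017213/13) = -13/1017213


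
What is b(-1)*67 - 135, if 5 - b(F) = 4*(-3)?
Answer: 1004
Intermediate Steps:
b(F) = 17 (b(F) = 5 - 4*(-3) = 5 - 1*(-12) = 5 + 12 = 17)
b(-1)*67 - 135 = 17*67 - 135 = 1139 - 135 = 1004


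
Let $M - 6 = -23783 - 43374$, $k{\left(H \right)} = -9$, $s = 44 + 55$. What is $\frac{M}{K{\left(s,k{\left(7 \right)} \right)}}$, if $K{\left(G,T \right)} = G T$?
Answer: $\frac{67151}{891} \approx 75.366$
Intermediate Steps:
$s = 99$
$M = -67151$ ($M = 6 - 67157 = -67151$)
$\frac{M}{K{\left(s,k{\left(7 \right)} \right)}} = - \frac{67151}{99 \left(-9\right)} = - \frac{67151}{-891} = \left(-67151\right) \left(- \frac{1}{891}\right) = \frac{67151}{891}$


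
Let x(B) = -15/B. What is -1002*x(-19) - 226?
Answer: -19324/19 ≈ -1017.1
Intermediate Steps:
-1002*x(-19) - 226 = -(-15030)/(-19) - 226 = -(-15030)*(-1)/19 - 226 = -1002*15/19 - 226 = -15030/19 - 226 = -19324/19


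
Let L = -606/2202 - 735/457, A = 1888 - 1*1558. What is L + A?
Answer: 55031368/167719 ≈ 328.12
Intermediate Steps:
A = 330 (A = 1888 - 1558 = 330)
L = -315902/167719 (L = -606*1/2202 - 735*1/457 = -101/367 - 735/457 = -315902/167719 ≈ -1.8835)
L + A = -315902/167719 + 330 = 55031368/167719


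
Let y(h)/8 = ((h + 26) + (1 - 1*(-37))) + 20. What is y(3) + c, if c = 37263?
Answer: 37959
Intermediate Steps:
y(h) = 672 + 8*h (y(h) = 8*(((h + 26) + (1 - 1*(-37))) + 20) = 8*(((26 + h) + (1 + 37)) + 20) = 8*(((26 + h) + 38) + 20) = 8*((64 + h) + 20) = 8*(84 + h) = 672 + 8*h)
y(3) + c = (672 + 8*3) + 37263 = (672 + 24) + 37263 = 696 + 37263 = 37959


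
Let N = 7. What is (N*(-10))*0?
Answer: 0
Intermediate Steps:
(N*(-10))*0 = (7*(-10))*0 = -70*0 = 0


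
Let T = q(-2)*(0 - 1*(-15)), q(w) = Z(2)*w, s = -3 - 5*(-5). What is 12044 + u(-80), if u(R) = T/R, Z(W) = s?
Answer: 48209/4 ≈ 12052.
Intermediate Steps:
s = 22 (s = -3 + 25 = 22)
Z(W) = 22
q(w) = 22*w
T = -660 (T = (22*(-2))*(0 - 1*(-15)) = -44*(0 + 15) = -44*15 = -660)
u(R) = -660/R
12044 + u(-80) = 12044 - 660/(-80) = 12044 - 660*(-1/80) = 12044 + 33/4 = 48209/4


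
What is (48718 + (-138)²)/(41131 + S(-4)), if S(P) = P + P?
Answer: 3986/2419 ≈ 1.6478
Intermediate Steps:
S(P) = 2*P
(48718 + (-138)²)/(41131 + S(-4)) = (48718 + (-138)²)/(41131 + 2*(-4)) = (48718 + 19044)/(41131 - 8) = 67762/41123 = 67762*(1/41123) = 3986/2419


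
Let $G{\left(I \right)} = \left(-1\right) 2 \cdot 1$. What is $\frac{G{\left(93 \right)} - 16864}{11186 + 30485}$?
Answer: $- \frac{16866}{41671} \approx -0.40474$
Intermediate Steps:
$G{\left(I \right)} = -2$ ($G{\left(I \right)} = \left(-2\right) 1 = -2$)
$\frac{G{\left(93 \right)} - 16864}{11186 + 30485} = \frac{-2 - 16864}{11186 + 30485} = - \frac{16866}{41671}$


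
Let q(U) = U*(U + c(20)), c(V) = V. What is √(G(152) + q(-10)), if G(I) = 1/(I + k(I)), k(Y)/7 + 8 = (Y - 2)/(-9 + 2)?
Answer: I*√32406/18 ≈ 10.001*I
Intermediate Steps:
k(Y) = -54 - Y (k(Y) = -56 + 7*((Y - 2)/(-9 + 2)) = -56 + 7*((-2 + Y)/(-7)) = -56 + 7*((-2 + Y)*(-⅐)) = -56 + 7*(2/7 - Y/7) = -56 + (2 - Y) = -54 - Y)
G(I) = -1/54 (G(I) = 1/(I + (-54 - I)) = 1/(-54) = -1/54)
q(U) = U*(20 + U) (q(U) = U*(U + 20) = U*(20 + U))
√(G(152) + q(-10)) = √(-1/54 - 10*(20 - 10)) = √(-1/54 - 10*10) = √(-1/54 - 100) = √(-5401/54) = I*√32406/18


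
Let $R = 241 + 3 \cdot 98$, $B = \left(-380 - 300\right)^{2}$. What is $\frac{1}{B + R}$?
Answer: $\frac{1}{462935} \approx 2.1601 \cdot 10^{-6}$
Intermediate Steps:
$B = 462400$ ($B = \left(-680\right)^{2} = 462400$)
$R = 535$ ($R = 241 + 294 = 535$)
$\frac{1}{B + R} = \frac{1}{462400 + 535} = \frac{1}{462935}$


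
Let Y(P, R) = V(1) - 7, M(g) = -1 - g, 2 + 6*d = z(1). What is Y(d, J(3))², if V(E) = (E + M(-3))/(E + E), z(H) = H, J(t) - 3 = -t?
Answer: 121/4 ≈ 30.250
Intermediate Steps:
J(t) = 3 - t
d = -⅙ (d = -⅓ + (⅙)*1 = -⅓ + ⅙ = -⅙ ≈ -0.16667)
V(E) = (2 + E)/(2*E) (V(E) = (E + (-1 - 1*(-3)))/(E + E) = (E + (-1 + 3))/((2*E)) = (E + 2)*(1/(2*E)) = (2 + E)*(1/(2*E)) = (2 + E)/(2*E))
Y(P, R) = -11/2 (Y(P, R) = (½)*(2 + 1)/1 - 7 = (½)*1*3 - 7 = 3/2 - 7 = -11/2)
Y(d, J(3))² = (-11/2)² = 121/4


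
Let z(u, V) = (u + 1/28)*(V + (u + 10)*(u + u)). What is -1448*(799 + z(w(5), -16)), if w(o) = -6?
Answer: -11967720/7 ≈ -1.7097e+6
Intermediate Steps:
z(u, V) = (1/28 + u)*(V + 2*u*(10 + u)) (z(u, V) = (u + 1/28)*(V + (10 + u)*(2*u)) = (1/28 + u)*(V + 2*u*(10 + u)))
-1448*(799 + z(w(5), -16)) = -1448*(799 + (2*(-6)³ + (1/28)*(-16) + (5/7)*(-6) + (281/14)*(-6)² - 16*(-6))) = -1448*(799 + (2*(-216) - 4/7 - 30/7 + (281/14)*36 + 96)) = -1448*(799 + (-432 - 4/7 - 30/7 + 5058/7 + 96)) = -1448*(799 + 2672/7) = -1448*8265/7 = -11967720/7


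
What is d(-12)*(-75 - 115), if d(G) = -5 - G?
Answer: -1330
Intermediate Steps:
d(-12)*(-75 - 115) = (-5 - 1*(-12))*(-75 - 115) = (-5 + 12)*(-190) = 7*(-190) = -1330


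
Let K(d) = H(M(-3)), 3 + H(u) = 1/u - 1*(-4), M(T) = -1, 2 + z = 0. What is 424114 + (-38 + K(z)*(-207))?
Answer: 424076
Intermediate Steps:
z = -2 (z = -2 + 0 = -2)
H(u) = 1 + 1/u (H(u) = -3 + (1/u - 1*(-4)) = -3 + (1/u + 4) = -3 + (4 + 1/u) = 1 + 1/u)
K(d) = 0 (K(d) = (1 - 1)/(-1) = -1*0 = 0)
424114 + (-38 + K(z)*(-207)) = 424114 + (-38 + 0*(-207)) = 424114 + (-38 + 0) = 424114 - 38 = 424076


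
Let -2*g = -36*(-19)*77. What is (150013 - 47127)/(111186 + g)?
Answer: 51443/42426 ≈ 1.2125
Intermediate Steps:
g = -26334 (g = -(-36*(-19))*77/2 = -342*77 = -1/2*52668 = -26334)
(150013 - 47127)/(111186 + g) = (150013 - 47127)/(111186 - 26334) = 102886/84852 = 102886*(1/84852) = 51443/42426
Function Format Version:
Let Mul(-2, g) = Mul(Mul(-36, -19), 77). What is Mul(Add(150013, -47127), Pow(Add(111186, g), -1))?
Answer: Rational(51443, 42426) ≈ 1.2125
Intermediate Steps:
g = -26334 (g = Mul(Rational(-1, 2), Mul(Mul(-36, -19), 77)) = Mul(Rational(-1, 2), Mul(684, 77)) = Mul(Rational(-1, 2), 52668) = -26334)
Mul(Add(150013, -47127), Pow(Add(111186, g), -1)) = Mul(Add(150013, -47127), Pow(Add(111186, -26334), -1)) = Mul(102886, Pow(84852, -1)) = Mul(102886, Rational(1, 84852)) = Rational(51443, 42426)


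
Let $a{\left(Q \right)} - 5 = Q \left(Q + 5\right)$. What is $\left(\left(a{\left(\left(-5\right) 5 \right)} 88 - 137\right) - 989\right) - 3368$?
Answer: $39946$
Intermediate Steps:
$a{\left(Q \right)} = 5 + Q \left(5 + Q\right)$ ($a{\left(Q \right)} = 5 + Q \left(Q + 5\right) = 5 + Q \left(5 + Q\right)$)
$\left(\left(a{\left(\left(-5\right) 5 \right)} 88 - 137\right) - 989\right) - 3368 = \left(\left(\left(5 + \left(\left(-5\right) 5\right)^{2} + 5 \left(\left(-5\right) 5\right)\right) 88 - 137\right) - 989\right) - 3368 = \left(\left(\left(5 + \left(-25\right)^{2} + 5 \left(-25\right)\right) 88 - 137\right) - 989\right) - 3368 = \left(\left(\left(5 + 625 - 125\right) 88 - 137\right) - 989\right) - 3368 = \left(\left(505 \cdot 88 - 137\right) - 989\right) - 3368 = \left(\left(44440 - 137\right) - 989\right) - 3368 = \left(44303 - 989\right) - 3368 = 43314 - 3368 = 39946$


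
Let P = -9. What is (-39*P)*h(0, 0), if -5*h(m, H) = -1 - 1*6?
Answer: 2457/5 ≈ 491.40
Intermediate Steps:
h(m, H) = 7/5 (h(m, H) = -(-1 - 1*6)/5 = -(-1 - 6)/5 = -⅕*(-7) = 7/5)
(-39*P)*h(0, 0) = -39*(-9)*(7/5) = 351*(7/5) = 2457/5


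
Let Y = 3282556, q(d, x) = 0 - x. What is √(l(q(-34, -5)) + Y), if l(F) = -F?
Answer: √3282551 ≈ 1811.8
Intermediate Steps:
q(d, x) = -x
√(l(q(-34, -5)) + Y) = √(-(-1)*(-5) + 3282556) = √(-1*5 + 3282556) = √(-5 + 3282556) = √3282551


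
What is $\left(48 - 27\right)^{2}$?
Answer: $441$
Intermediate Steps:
$\left(48 - 27\right)^{2} = 21^{2} = 441$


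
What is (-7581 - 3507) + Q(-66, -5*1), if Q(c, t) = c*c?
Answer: -6732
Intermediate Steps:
Q(c, t) = c²
(-7581 - 3507) + Q(-66, -5*1) = (-7581 - 3507) + (-66)² = -11088 + 4356 = -6732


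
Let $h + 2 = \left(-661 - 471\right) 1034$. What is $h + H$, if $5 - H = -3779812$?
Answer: $2609327$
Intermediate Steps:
$H = 3779817$ ($H = 5 - -3779812 = 5 + 3779812 = 3779817$)
$h = -1170490$ ($h = -2 + \left(-661 - 471\right) 1034 = -2 - 1170488 = -1170490$)
$h + H = -1170490 + 3779817 = 2609327$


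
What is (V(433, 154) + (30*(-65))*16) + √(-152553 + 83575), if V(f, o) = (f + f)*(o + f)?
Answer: 477142 + I*√68978 ≈ 4.7714e+5 + 262.64*I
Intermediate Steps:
V(f, o) = 2*f*(f + o) (V(f, o) = (2*f)*(f + o) = 2*f*(f + o))
(V(433, 154) + (30*(-65))*16) + √(-152553 + 83575) = (2*433*(433 + 154) + (30*(-65))*16) + √(-152553 + 83575) = (2*433*587 - 1950*16) + √(-68978) = (508342 - 31200) + I*√68978 = 477142 + I*√68978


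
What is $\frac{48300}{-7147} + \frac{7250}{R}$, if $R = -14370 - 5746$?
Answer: $- \frac{73101325}{10269218} \approx -7.1185$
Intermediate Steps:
$R = -20116$
$\frac{48300}{-7147} + \frac{7250}{R} = \frac{48300}{-7147} + \frac{7250}{-20116} = 48300 \left(- \frac{1}{7147}\right) + 7250 \left(- \frac{1}{20116}\right) = - \frac{6900}{1021} - \frac{3625}{10058} = - \frac{73101325}{10269218}$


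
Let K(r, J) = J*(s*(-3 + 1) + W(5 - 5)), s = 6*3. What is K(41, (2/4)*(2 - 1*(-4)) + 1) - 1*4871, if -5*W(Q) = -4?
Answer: -25059/5 ≈ -5011.8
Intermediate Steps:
s = 18
W(Q) = 4/5 (W(Q) = -1/5*(-4) = 4/5)
K(r, J) = -176*J/5 (K(r, J) = J*(18*(-3 + 1) + 4/5) = J*(18*(-2) + 4/5) = J*(-36 + 4/5) = J*(-176/5) = -176*J/5)
K(41, (2/4)*(2 - 1*(-4)) + 1) - 1*4871 = -176*((2/4)*(2 - 1*(-4)) + 1)/5 - 1*4871 = -176*((2*(1/4))*(2 + 4) + 1)/5 - 4871 = -176*((1/2)*6 + 1)/5 - 4871 = -176*(3 + 1)/5 - 4871 = -176/5*4 - 4871 = -704/5 - 4871 = -25059/5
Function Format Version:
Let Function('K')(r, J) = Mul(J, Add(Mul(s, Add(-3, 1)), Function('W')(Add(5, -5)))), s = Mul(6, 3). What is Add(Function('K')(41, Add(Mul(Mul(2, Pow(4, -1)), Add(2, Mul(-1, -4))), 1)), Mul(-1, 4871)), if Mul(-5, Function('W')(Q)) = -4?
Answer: Rational(-25059, 5) ≈ -5011.8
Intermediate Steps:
s = 18
Function('W')(Q) = Rational(4, 5) (Function('W')(Q) = Mul(Rational(-1, 5), -4) = Rational(4, 5))
Function('K')(r, J) = Mul(Rational(-176, 5), J) (Function('K')(r, J) = Mul(J, Add(Mul(18, Add(-3, 1)), Rational(4, 5))) = Mul(J, Add(Mul(18, -2), Rational(4, 5))) = Mul(J, Add(-36, Rational(4, 5))) = Mul(J, Rational(-176, 5)) = Mul(Rational(-176, 5), J))
Add(Function('K')(41, Add(Mul(Mul(2, Pow(4, -1)), Add(2, Mul(-1, -4))), 1)), Mul(-1, 4871)) = Add(Mul(Rational(-176, 5), Add(Mul(Mul(2, Pow(4, -1)), Add(2, Mul(-1, -4))), 1)), Mul(-1, 4871)) = Add(Mul(Rational(-176, 5), Add(Mul(Mul(2, Rational(1, 4)), Add(2, 4)), 1)), -4871) = Add(Mul(Rational(-176, 5), Add(Mul(Rational(1, 2), 6), 1)), -4871) = Add(Mul(Rational(-176, 5), Add(3, 1)), -4871) = Add(Mul(Rational(-176, 5), 4), -4871) = Add(Rational(-704, 5), -4871) = Rational(-25059, 5)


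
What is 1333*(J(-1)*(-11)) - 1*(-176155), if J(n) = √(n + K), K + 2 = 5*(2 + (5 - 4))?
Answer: 176155 - 29326*√3 ≈ 1.2536e+5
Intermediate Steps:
K = 13 (K = -2 + 5*(2 + (5 - 4)) = -2 + 5*(2 + 1) = -2 + 5*3 = -2 + 15 = 13)
J(n) = √(13 + n) (J(n) = √(n + 13) = √(13 + n))
1333*(J(-1)*(-11)) - 1*(-176155) = 1333*(√(13 - 1)*(-11)) - 1*(-176155) = 1333*(√12*(-11)) + 176155 = 1333*((2*√3)*(-11)) + 176155 = 1333*(-22*√3) + 176155 = -29326*√3 + 176155 = 176155 - 29326*√3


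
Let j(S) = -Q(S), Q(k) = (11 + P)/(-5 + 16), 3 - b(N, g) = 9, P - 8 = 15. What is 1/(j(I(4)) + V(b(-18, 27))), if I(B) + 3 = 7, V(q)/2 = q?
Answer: -11/166 ≈ -0.066265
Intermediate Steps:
P = 23 (P = 8 + 15 = 23)
b(N, g) = -6 (b(N, g) = 3 - 1*9 = 3 - 9 = -6)
V(q) = 2*q
I(B) = 4 (I(B) = -3 + 7 = 4)
Q(k) = 34/11 (Q(k) = (11 + 23)/(-5 + 16) = 34/11)
j(S) = -34/11 (j(S) = -1*34/11 = -34/11)
1/(j(I(4)) + V(b(-18, 27))) = 1/(-34/11 + 2*(-6)) = 1/(-34/11 - 12) = 1/(-166/11) = -11/166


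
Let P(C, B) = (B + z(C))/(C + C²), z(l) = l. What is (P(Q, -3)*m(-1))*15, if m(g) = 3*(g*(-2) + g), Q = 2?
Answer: -15/2 ≈ -7.5000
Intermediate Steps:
P(C, B) = (B + C)/(C + C²)
m(g) = -3*g (m(g) = 3*(-2*g + g) = 3*(-g) = -3*g)
(P(Q, -3)*m(-1))*15 = (((-3 + 2)/(2*(1 + 2)))*(-3*(-1)))*15 = (((½)*(-1)/3)*3)*15 = (((½)*(⅓)*(-1))*3)*15 = -⅙*3*15 = -½*15 = -15/2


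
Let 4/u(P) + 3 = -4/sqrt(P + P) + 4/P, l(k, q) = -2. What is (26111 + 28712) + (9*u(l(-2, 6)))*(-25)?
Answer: 1594367/29 + 1800*I/29 ≈ 54978.0 + 62.069*I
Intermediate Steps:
u(P) = 4/(-3 + 4/P - 2*sqrt(2)/sqrt(P)) (u(P) = 4/(-3 + (-4/sqrt(P + P) + 4/P)) = 4/(-3 + (-4*sqrt(2)/(2*sqrt(P)) + 4/P)) = 4/(-3 + (-2*sqrt(2)/sqrt(P) + 4/P)) = 4/(-3 + (4/P - 2*sqrt(2)/sqrt(P))) = 4/(-3 + 4/P - 2*sqrt(2)/sqrt(P)))
(26111 + 28712) + (9*u(l(-2, 6)))*(-25) = (26111 + 28712) + (9*(-4*sqrt(2)*(-2)**(3/2)/(4*(-2) - 4*sqrt(2)*sqrt(-2) + 3*sqrt(2)*(-2)**(3/2))))*(-25) = 54823 + (9*(-4*sqrt(2)*(-2*I*sqrt(2))/(-8 - 4*sqrt(2)*I*sqrt(2) + 3*sqrt(2)*(-2*I*sqrt(2)))))*(-25) = 54823 + (9*(-4*sqrt(2)*(-2*I*sqrt(2))/(-8 - 8*I - 12*I)))*(-25) = 54823 + (9*(-4*sqrt(2)*(-2*I*sqrt(2))/(-8 - 20*I)))*(-25) = 54823 + (9*(-4*sqrt(2)*(-2*I*sqrt(2))*(-8 + 20*I)/464))*(-25) = 54823 + (9*(I*(-8 + 20*I)/29))*(-25) = 54823 + (9*I*(-8 + 20*I)/29)*(-25) = 54823 - 225*I*(-8 + 20*I)/29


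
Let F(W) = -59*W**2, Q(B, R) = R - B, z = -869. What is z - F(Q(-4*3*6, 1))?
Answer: 313542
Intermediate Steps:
z - F(Q(-4*3*6, 1)) = -869 - (-59)*(1 - (-4*3)*6)**2 = -869 - (-59)*(1 - (-12)*6)**2 = -869 - (-59)*(1 - 1*(-72))**2 = -869 - (-59)*(1 + 72)**2 = -869 - (-59)*73**2 = -869 - (-59)*5329 = -869 - 1*(-314411) = -869 + 314411 = 313542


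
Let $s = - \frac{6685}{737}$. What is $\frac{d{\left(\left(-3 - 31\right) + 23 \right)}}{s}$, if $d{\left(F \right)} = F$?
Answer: $\frac{8107}{6685} \approx 1.2127$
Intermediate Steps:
$s = - \frac{6685}{737}$ ($s = \left(-6685\right) \frac{1}{737} = - \frac{6685}{737} \approx -9.0706$)
$\frac{d{\left(\left(-3 - 31\right) + 23 \right)}}{s} = \frac{\left(-3 - 31\right) + 23}{- \frac{6685}{737}} = \left(-34 + 23\right) \left(- \frac{737}{6685}\right) = \left(-11\right) \left(- \frac{737}{6685}\right) = \frac{8107}{6685}$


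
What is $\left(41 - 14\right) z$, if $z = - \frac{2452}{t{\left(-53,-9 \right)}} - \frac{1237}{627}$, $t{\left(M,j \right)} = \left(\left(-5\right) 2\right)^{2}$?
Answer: $- \frac{3737484}{5225} \approx -715.31$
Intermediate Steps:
$t{\left(M,j \right)} = 100$ ($t{\left(M,j \right)} = \left(-10\right)^{2} = 100$)
$z = - \frac{415276}{15675}$ ($z = - \frac{2452}{100} - \frac{1237}{627} = \left(-2452\right) \frac{1}{100} - \frac{1237}{627} = - \frac{613}{25} - \frac{1237}{627} = - \frac{415276}{15675} \approx -26.493$)
$\left(41 - 14\right) z = \left(41 - 14\right) \left(- \frac{415276}{15675}\right) = 27 \left(- \frac{415276}{15675}\right) = - \frac{3737484}{5225}$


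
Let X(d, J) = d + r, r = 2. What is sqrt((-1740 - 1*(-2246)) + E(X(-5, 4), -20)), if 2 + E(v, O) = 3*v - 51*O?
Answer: sqrt(1515) ≈ 38.923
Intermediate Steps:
X(d, J) = 2 + d (X(d, J) = d + 2 = 2 + d)
E(v, O) = -2 - 51*O + 3*v (E(v, O) = -2 + (3*v - 51*O) = -2 + (-51*O + 3*v) = -2 - 51*O + 3*v)
sqrt((-1740 - 1*(-2246)) + E(X(-5, 4), -20)) = sqrt((-1740 - 1*(-2246)) + (-2 - 51*(-20) + 3*(2 - 5))) = sqrt((-1740 + 2246) + (-2 + 1020 + 3*(-3))) = sqrt(506 + (-2 + 1020 - 9)) = sqrt(506 + 1009) = sqrt(1515)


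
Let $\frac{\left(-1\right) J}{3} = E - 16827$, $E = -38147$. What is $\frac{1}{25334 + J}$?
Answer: $\frac{1}{190256} \approx 5.2561 \cdot 10^{-6}$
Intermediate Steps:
$J = 164922$ ($J = - 3 \left(-38147 - 16827\right) = \left(-3\right) \left(-54974\right) = 164922$)
$\frac{1}{25334 + J} = \frac{1}{25334 + 164922} = \frac{1}{190256}$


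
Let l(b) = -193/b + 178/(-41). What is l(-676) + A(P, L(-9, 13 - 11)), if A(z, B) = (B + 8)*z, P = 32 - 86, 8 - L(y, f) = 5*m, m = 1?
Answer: -16575719/27716 ≈ -598.06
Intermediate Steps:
L(y, f) = 3 (L(y, f) = 8 - 5 = 3)
l(b) = -178/41 - 193/b (l(b) = -193/b + 178*(-1/41) = -193/b - 178/41 = -178/41 - 193/b)
P = -54
A(z, B) = z*(8 + B) (A(z, B) = (8 + B)*z = z*(8 + B))
l(-676) + A(P, L(-9, 13 - 11)) = (-178/41 - 193/(-676)) - 54*(8 + 3) = (-178/41 - 193*(-1/676)) - 54*11 = (-178/41 + 193/676) - 594 = -112415/27716 - 594 = -16575719/27716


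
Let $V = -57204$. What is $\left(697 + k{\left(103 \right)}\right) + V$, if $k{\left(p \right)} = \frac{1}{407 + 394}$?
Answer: $- \frac{45262106}{801} \approx -56507.0$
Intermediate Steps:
$k{\left(p \right)} = \frac{1}{801}$
$\left(697 + k{\left(103 \right)}\right) + V = \left(697 + \frac{1}{801}\right) - 57204 = \frac{558298}{801} - 57204 = - \frac{45262106}{801}$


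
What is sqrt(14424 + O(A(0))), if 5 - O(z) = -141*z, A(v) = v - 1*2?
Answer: sqrt(14147) ≈ 118.94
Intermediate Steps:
A(v) = -2 + v (A(v) = v - 2 = -2 + v)
O(z) = 5 + 141*z (O(z) = 5 - (-141)*z = 5 + 141*z)
sqrt(14424 + O(A(0))) = sqrt(14424 + (5 + 141*(-2 + 0))) = sqrt(14424 + (5 + 141*(-2))) = sqrt(14424 + (5 - 282)) = sqrt(14424 - 277) = sqrt(14147)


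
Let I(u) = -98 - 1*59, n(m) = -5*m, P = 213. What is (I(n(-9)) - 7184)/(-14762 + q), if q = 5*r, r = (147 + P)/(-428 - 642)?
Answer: 785487/1579714 ≈ 0.49723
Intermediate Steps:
r = -36/107 (r = (147 + 213)/(-428 - 642) = 360/(-1070) = 360*(-1/1070) = -36/107 ≈ -0.33645)
q = -180/107 (q = 5*(-36/107) = -180/107 ≈ -1.6822)
I(u) = -157 (I(u) = -98 - 59 = -157)
(I(n(-9)) - 7184)/(-14762 + q) = (-157 - 7184)/(-14762 - 180/107) = -7341/(-1579714/107) = -7341*(-107/1579714) = 785487/1579714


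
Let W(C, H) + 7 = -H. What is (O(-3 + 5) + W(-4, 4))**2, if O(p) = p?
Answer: 81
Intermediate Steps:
W(C, H) = -7 - H
(O(-3 + 5) + W(-4, 4))**2 = ((-3 + 5) + (-7 - 1*4))**2 = (2 + (-7 - 4))**2 = (2 - 11)**2 = (-9)**2 = 81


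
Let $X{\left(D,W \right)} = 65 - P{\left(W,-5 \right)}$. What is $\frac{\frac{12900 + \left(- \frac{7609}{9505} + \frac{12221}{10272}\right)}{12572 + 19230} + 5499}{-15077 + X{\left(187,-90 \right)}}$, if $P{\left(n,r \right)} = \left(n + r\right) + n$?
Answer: $- \frac{17075652987386237}{46037830829461440} \approx -0.3709$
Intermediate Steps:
$P{\left(n,r \right)} = r + 2 n$
$X{\left(D,W \right)} = 70 - 2 W$ ($X{\left(D,W \right)} = 65 - \left(-5 + 2 W\right) = 70 - 2 W$)
$\frac{\frac{12900 + \left(- \frac{7609}{9505} + \frac{12221}{10272}\right)}{12572 + 19230} + 5499}{-15077 + X{\left(187,-90 \right)}} = \frac{\frac{12900 + \left(- \frac{7609}{9505} + \frac{12221}{10272}\right)}{12572 + 19230} + 5499}{-15077 + \left(70 - -180\right)} = \frac{\frac{12900 + \left(\left(-7609\right) \frac{1}{9505} + 12221 \cdot \frac{1}{10272}\right)}{31802} + 5499}{-15077 + \left(70 + 180\right)} = \frac{\left(12900 + \left(- \frac{7609}{9505} + \frac{12221}{10272}\right)\right) \frac{1}{31802} + 5499}{-15077 + 250} = \frac{\left(12900 + \frac{38000957}{97635360}\right) \frac{1}{31802} + 5499}{-14827} = \left(\frac{1259534144957}{97635360} \cdot \frac{1}{31802} + 5499\right) \left(- \frac{1}{14827}\right) = \left(\frac{1259534144957}{3104999718720} + 5499\right) \left(- \frac{1}{14827}\right) = \frac{17075652987386237}{3104999718720} \left(- \frac{1}{14827}\right) = - \frac{17075652987386237}{46037830829461440}$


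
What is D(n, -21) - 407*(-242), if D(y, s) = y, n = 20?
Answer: 98514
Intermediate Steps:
D(n, -21) - 407*(-242) = 20 - 407*(-242) = 20 + 98494 = 98514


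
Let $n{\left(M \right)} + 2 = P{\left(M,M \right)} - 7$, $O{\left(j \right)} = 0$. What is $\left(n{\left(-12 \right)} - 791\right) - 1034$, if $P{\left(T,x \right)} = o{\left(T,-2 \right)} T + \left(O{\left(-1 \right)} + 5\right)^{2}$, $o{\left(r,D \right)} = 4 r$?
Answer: $-1233$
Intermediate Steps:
$P{\left(T,x \right)} = 25 + 4 T^{2}$ ($P{\left(T,x \right)} = 4 T T + \left(0 + 5\right)^{2} = 4 T^{2} + 5^{2} = 4 T^{2} + 25 = 25 + 4 T^{2}$)
$n{\left(M \right)} = 16 + 4 M^{2}$ ($n{\left(M \right)} = -2 + \left(\left(25 + 4 M^{2}\right) - 7\right) = -2 + \left(18 + 4 M^{2}\right) = 16 + 4 M^{2}$)
$\left(n{\left(-12 \right)} - 791\right) - 1034 = \left(\left(16 + 4 \left(-12\right)^{2}\right) - 791\right) - 1034 = \left(\left(16 + 4 \cdot 144\right) - 791\right) - 1034 = \left(\left(16 + 576\right) - 791\right) - 1034 = \left(592 - 791\right) - 1034 = -199 - 1034 = -1233$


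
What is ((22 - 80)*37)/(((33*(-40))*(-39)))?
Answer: -1073/25740 ≈ -0.041686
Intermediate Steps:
((22 - 80)*37)/(((33*(-40))*(-39))) = (-58*37)/((-1320*(-39))) = -2146/51480 = -2146*1/51480 = -1073/25740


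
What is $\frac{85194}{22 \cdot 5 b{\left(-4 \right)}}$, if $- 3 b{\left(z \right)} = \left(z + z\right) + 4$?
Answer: $\frac{127791}{220} \approx 580.87$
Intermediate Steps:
$b{\left(z \right)} = - \frac{4}{3} - \frac{2 z}{3}$ ($b{\left(z \right)} = - \frac{\left(z + z\right) + 4}{3} = - \frac{2 z + 4}{3} = - \frac{4 + 2 z}{3} = - \frac{4}{3} - \frac{2 z}{3}$)
$\frac{85194}{22 \cdot 5 b{\left(-4 \right)}} = \frac{85194}{22 \cdot 5 \left(- \frac{4}{3} - - \frac{8}{3}\right)} = \frac{85194}{110 \left(- \frac{4}{3} + \frac{8}{3}\right)} = \frac{85194}{110 \cdot \frac{4}{3}} = \frac{85194}{\frac{440}{3}} = 85194 \cdot \frac{3}{440} = \frac{127791}{220}$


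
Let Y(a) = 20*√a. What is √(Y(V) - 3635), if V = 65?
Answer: √(-3635 + 20*√65) ≈ 58.939*I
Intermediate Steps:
√(Y(V) - 3635) = √(20*√65 - 3635) = √(-3635 + 20*√65)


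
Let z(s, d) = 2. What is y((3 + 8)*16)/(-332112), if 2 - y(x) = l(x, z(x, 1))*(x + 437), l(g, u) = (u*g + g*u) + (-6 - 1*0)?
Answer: 8914/6919 ≈ 1.2883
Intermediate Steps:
l(g, u) = -6 + 2*g*u (l(g, u) = (g*u + g*u) + (-6 + 0) = 2*g*u - 6 = -6 + 2*g*u)
y(x) = 2 - (-6 + 4*x)*(437 + x) (y(x) = 2 - (-6 + 2*x*2)*(x + 437) = 2 - (-6 + 4*x)*(437 + x))
y((3 + 8)*16)/(-332112) = (2624 - 1742*(3 + 8)*16 - 4*256*(3 + 8)²)/(-332112) = (2624 - 19162*16 - 4*(11*16)²)*(-1/332112) = (2624 - 1742*176 - 4*176²)*(-1/332112) = (2624 - 306592 - 4*30976)*(-1/332112) = (2624 - 306592 - 123904)*(-1/332112) = -427872*(-1/332112) = 8914/6919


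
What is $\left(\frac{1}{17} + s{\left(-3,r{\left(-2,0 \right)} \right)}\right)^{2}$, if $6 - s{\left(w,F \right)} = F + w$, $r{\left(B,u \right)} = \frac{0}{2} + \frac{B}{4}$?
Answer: $\frac{105625}{1156} \approx 91.371$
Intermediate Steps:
$r{\left(B,u \right)} = \frac{B}{4}$ ($r{\left(B,u \right)} = 0 \cdot \frac{1}{2} + B \frac{1}{4} = 0 + \frac{B}{4} = \frac{B}{4}$)
$s{\left(w,F \right)} = 6 - F - w$ ($s{\left(w,F \right)} = 6 - \left(F + w\right) = 6 - F - w$)
$\left(\frac{1}{17} + s{\left(-3,r{\left(-2,0 \right)} \right)}\right)^{2} = \left(\frac{1}{17} - \left(-9 - \frac{1}{2}\right)\right)^{2} = \left(\frac{1}{17} + \left(6 - - \frac{1}{2} + 3\right)\right)^{2} = \left(\frac{1}{17} + \left(6 + \frac{1}{2} + 3\right)\right)^{2} = \left(\frac{1}{17} + \frac{19}{2}\right)^{2} = \left(\frac{325}{34}\right)^{2} = \frac{105625}{1156}$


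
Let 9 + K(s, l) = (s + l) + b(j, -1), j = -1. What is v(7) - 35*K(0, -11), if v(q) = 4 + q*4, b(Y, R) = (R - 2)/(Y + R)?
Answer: 1359/2 ≈ 679.50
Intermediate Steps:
b(Y, R) = (-2 + R)/(R + Y)
K(s, l) = -15/2 + l + s (K(s, l) = -9 + ((s + l) + (-2 - 1)/(-1 - 1)) = -9 + ((l + s) - 3/(-2)) = -9 + ((l + s) - ½*(-3)) = -9 + ((l + s) + 3/2) = -9 + (3/2 + l + s) = -15/2 + l + s)
v(q) = 4 + 4*q
v(7) - 35*K(0, -11) = (4 + 4*7) - 35*(-15/2 - 11 + 0) = (4 + 28) - 35*(-37/2) = 32 + 1295/2 = 1359/2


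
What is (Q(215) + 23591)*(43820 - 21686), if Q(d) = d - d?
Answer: 522163194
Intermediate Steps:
Q(d) = 0
(Q(215) + 23591)*(43820 - 21686) = (0 + 23591)*(43820 - 21686) = 23591*22134 = 522163194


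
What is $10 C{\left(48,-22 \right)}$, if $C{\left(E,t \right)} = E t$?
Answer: $-10560$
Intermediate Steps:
$10 C{\left(48,-22 \right)} = 10 \cdot 48 \left(-22\right) = 10 \left(-1056\right) = -10560$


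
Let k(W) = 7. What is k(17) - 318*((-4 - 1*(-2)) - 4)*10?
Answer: 19087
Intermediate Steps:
k(17) - 318*((-4 - 1*(-2)) - 4)*10 = 7 - 318*((-4 - 1*(-2)) - 4)*10 = 7 - 318*((-4 + 2) - 4)*10 = 7 - 318*(-2 - 4)*10 = 7 - (-1908)*10 = 7 - 318*(-60) = 7 + 19080 = 19087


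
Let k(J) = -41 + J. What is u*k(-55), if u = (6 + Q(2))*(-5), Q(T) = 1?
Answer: 3360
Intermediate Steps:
u = -35 (u = (6 + 1)*(-5) = 7*(-5) = -35)
u*k(-55) = -35*(-41 - 55) = -35*(-96) = 3360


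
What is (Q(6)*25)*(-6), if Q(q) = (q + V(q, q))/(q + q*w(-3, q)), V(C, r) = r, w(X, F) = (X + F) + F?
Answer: -30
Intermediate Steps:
w(X, F) = X + 2*F (w(X, F) = (F + X) + F = X + 2*F)
Q(q) = 2*q/(q + q*(-3 + 2*q)) (Q(q) = (q + q)/(q + q*(-3 + 2*q)) = (2*q)/(q + q*(-3 + 2*q)) = 2*q/(q + q*(-3 + 2*q)))
(Q(6)*25)*(-6) = (25/(-1 + 6))*(-6) = (25/5)*(-6) = ((1/5)*25)*(-6) = 5*(-6) = -30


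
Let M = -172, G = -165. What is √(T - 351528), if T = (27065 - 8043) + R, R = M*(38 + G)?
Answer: 3*I*√34518 ≈ 557.37*I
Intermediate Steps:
R = 21844 (R = -172*(38 - 165) = -172*(-127) = 21844)
T = 40866 (T = (27065 - 8043) + 21844 = 19022 + 21844 = 40866)
√(T - 351528) = √(40866 - 351528) = √(-310662) = 3*I*√34518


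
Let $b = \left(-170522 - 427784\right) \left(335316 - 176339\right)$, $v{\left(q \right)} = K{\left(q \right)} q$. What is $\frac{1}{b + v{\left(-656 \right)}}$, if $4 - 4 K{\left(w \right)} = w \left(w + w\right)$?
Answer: $- \frac{1}{94975743410} \approx -1.0529 \cdot 10^{-11}$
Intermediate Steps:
$K{\left(w \right)} = 1 - \frac{w^{2}}{2}$ ($K{\left(w \right)} = 1 - \frac{w \left(w + w\right)}{4} = 1 - \frac{w 2 w}{4} = 1 - \frac{2 w^{2}}{4} = 1 - \frac{w^{2}}{2}$)
$v{\left(q \right)} = q \left(1 - \frac{q^{2}}{2}\right)$ ($v{\left(q \right)} = \left(1 - \frac{q^{2}}{2}\right) q = q \left(1 - \frac{q^{2}}{2}\right)$)
$b = -95116892962$ ($b = \left(-598306\right) 158977 = -95116892962$)
$\frac{1}{b + v{\left(-656 \right)}} = \frac{1}{-95116892962 - \left(656 + \frac{\left(-656\right)^{3}}{2}\right)} = \frac{1}{-95116892962 - -141149552} = \frac{1}{-95116892962 + \left(-656 + 141150208\right)} = \frac{1}{-95116892962 + 141149552} = \frac{1}{-94975743410} = - \frac{1}{94975743410}$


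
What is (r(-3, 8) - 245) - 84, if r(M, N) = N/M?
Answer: -995/3 ≈ -331.67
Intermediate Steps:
(r(-3, 8) - 245) - 84 = (8/(-3) - 245) - 84 = (8*(-1/3) - 245) - 84 = (-8/3 - 245) - 84 = -743/3 - 84 = -995/3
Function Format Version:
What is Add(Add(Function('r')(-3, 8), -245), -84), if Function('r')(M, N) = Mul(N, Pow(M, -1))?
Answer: Rational(-995, 3) ≈ -331.67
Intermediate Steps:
Add(Add(Function('r')(-3, 8), -245), -84) = Add(Add(Mul(8, Pow(-3, -1)), -245), -84) = Add(Add(Mul(8, Rational(-1, 3)), -245), -84) = Add(Add(Rational(-8, 3), -245), -84) = Add(Rational(-743, 3), -84) = Rational(-995, 3)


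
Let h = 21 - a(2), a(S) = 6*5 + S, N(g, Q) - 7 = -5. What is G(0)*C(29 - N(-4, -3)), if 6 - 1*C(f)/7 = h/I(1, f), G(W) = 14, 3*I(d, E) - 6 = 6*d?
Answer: 1715/2 ≈ 857.50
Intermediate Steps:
N(g, Q) = 2 (N(g, Q) = 7 - 5 = 2)
a(S) = 30 + S
I(d, E) = 2 + 2*d (I(d, E) = 2 + (6*d)/3 = 2 + 2*d)
h = -11 (h = 21 - (30 + 2) = 21 - 1*32 = 21 - 32 = -11)
C(f) = 245/4 (C(f) = 42 - (-77)/(2 + 2*1) = 42 - (-77)/(2 + 2) = 42 - (-77)/4 = 42 - 7*(-11/4) = 42 + 77/4 = 245/4)
G(0)*C(29 - N(-4, -3)) = 14*(245/4) = 1715/2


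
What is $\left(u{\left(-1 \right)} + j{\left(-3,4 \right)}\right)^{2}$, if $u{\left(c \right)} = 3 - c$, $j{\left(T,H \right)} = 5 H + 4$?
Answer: $784$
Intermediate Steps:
$j{\left(T,H \right)} = 4 + 5 H$
$\left(u{\left(-1 \right)} + j{\left(-3,4 \right)}\right)^{2} = \left(\left(3 - -1\right) + \left(4 + 5 \cdot 4\right)\right)^{2} = \left(\left(3 + 1\right) + \left(4 + 20\right)\right)^{2} = \left(4 + 24\right)^{2} = 28^{2} = 784$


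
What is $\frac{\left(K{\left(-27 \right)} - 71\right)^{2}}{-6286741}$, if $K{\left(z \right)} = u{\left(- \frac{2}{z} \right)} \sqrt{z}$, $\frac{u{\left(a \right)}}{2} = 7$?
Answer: $\frac{251}{6286741} + \frac{5964 i \sqrt{3}}{6286741} \approx 3.9925 \cdot 10^{-5} + 0.0016431 i$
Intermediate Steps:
$u{\left(a \right)} = 14$ ($u{\left(a \right)} = 2 \cdot 7 = 14$)
$K{\left(z \right)} = 14 \sqrt{z}$
$\frac{\left(K{\left(-27 \right)} - 71\right)^{2}}{-6286741} = \frac{\left(14 \sqrt{-27} - 71\right)^{2}}{-6286741} = \left(14 \cdot 3 i \sqrt{3} - 71\right)^{2} \left(- \frac{1}{6286741}\right) = \left(42 i \sqrt{3} - 71\right)^{2} \left(- \frac{1}{6286741}\right) = \left(-71 + 42 i \sqrt{3}\right)^{2} \left(- \frac{1}{6286741}\right) = - \frac{\left(-71 + 42 i \sqrt{3}\right)^{2}}{6286741}$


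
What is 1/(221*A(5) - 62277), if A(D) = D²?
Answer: -1/56752 ≈ -1.7621e-5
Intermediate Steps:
1/(221*A(5) - 62277) = 1/(221*5² - 62277) = 1/(221*25 - 62277) = 1/(5525 - 62277) = 1/(-56752) = -1/56752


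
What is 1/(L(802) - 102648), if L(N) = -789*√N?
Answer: -17108/1672891677 + 263*√802/3345783354 ≈ -8.0005e-6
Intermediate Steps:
1/(L(802) - 102648) = 1/(-789*√802 - 102648) = 1/(-102648 - 789*√802)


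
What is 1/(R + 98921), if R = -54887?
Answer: 1/44034 ≈ 2.2710e-5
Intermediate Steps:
1/(R + 98921) = 1/(-54887 + 98921) = 1/44034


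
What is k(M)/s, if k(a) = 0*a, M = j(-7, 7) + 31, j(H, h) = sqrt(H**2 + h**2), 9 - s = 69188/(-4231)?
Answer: 0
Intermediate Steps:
s = 107267/4231 (s = 9 - 69188/(-4231) = 9 - 69188*(-1)/4231 = 9 - 1*(-69188/4231) = 9 + 69188/4231 = 107267/4231 ≈ 25.353)
M = 31 + 7*sqrt(2) (M = sqrt((-7)**2 + 7**2) + 31 = sqrt(49 + 49) + 31 = sqrt(98) + 31 = 7*sqrt(2) + 31 = 31 + 7*sqrt(2) ≈ 40.899)
k(a) = 0
k(M)/s = 0/(107267/4231) = 0*(4231/107267) = 0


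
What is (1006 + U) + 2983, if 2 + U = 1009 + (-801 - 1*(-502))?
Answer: 4697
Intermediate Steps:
U = 708 (U = -2 + (1009 + (-801 - 1*(-502))) = -2 + (1009 + (-801 + 502)) = -2 + (1009 - 299) = -2 + 710 = 708)
(1006 + U) + 2983 = (1006 + 708) + 2983 = 1714 + 2983 = 4697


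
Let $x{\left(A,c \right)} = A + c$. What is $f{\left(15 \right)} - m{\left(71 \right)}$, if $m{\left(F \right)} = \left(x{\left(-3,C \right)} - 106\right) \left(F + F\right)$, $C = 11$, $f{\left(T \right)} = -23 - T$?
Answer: $13878$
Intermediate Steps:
$m{\left(F \right)} = - 196 F$ ($m{\left(F \right)} = \left(\left(-3 + 11\right) - 106\right) \left(F + F\right) = \left(8 - 106\right) 2 F = - 98 \cdot 2 F = - 196 F$)
$f{\left(15 \right)} - m{\left(71 \right)} = \left(-23 - 15\right) - \left(-196\right) 71 = \left(-23 - 15\right) - -13916 = -38 + 13916 = 13878$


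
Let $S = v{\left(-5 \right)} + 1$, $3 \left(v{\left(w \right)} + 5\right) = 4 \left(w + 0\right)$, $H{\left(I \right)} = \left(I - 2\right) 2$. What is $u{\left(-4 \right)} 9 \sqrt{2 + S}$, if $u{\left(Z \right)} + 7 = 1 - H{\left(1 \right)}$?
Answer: $- 12 i \sqrt{78} \approx - 105.98 i$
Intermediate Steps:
$H{\left(I \right)} = -4 + 2 I$ ($H{\left(I \right)} = \left(-2 + I\right) 2 = -4 + 2 I$)
$v{\left(w \right)} = -5 + \frac{4 w}{3}$ ($v{\left(w \right)} = -5 + \frac{4 \left(w + 0\right)}{3} = -5 + \frac{4 w}{3}$)
$u{\left(Z \right)} = -4$ ($u{\left(Z \right)} = -7 + \left(1 - \left(-4 + 2 \cdot 1\right)\right) = -7 + \left(1 - \left(-4 + 2\right)\right) = -7 + \left(1 - -2\right) = -7 + \left(1 + 2\right) = -7 + 3 = -4$)
$S = - \frac{32}{3}$ ($S = \left(-5 + \frac{4}{3} \left(-5\right)\right) + 1 = \left(-5 - \frac{20}{3}\right) + 1 = - \frac{35}{3} + 1 = - \frac{32}{3} \approx -10.667$)
$u{\left(-4 \right)} 9 \sqrt{2 + S} = \left(-4\right) 9 \sqrt{2 - \frac{32}{3}} = - 36 \sqrt{- \frac{26}{3}} = - 36 \frac{i \sqrt{78}}{3} = - 12 i \sqrt{78}$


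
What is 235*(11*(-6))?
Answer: -15510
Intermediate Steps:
235*(11*(-6)) = 235*(-66) = -15510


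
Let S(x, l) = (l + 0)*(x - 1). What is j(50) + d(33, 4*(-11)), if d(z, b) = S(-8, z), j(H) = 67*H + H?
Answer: 3103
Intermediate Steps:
j(H) = 68*H
S(x, l) = l*(-1 + x)
d(z, b) = -9*z (d(z, b) = z*(-1 - 8) = z*(-9) = -9*z)
j(50) + d(33, 4*(-11)) = 68*50 - 9*33 = 3400 - 297 = 3103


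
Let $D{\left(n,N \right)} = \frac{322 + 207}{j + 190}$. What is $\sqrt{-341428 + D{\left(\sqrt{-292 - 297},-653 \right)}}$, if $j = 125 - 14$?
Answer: $\frac{3 i \sqrt{3437062111}}{301} \approx 584.32 i$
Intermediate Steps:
$j = 111$ ($j = 125 - 14 = 111$)
$D{\left(n,N \right)} = \frac{529}{301}$ ($D{\left(n,N \right)} = \frac{322 + 207}{111 + 190} = \frac{529}{301}$)
$\sqrt{-341428 + D{\left(\sqrt{-292 - 297},-653 \right)}} = \sqrt{-341428 + \frac{529}{301}} = \sqrt{- \frac{102769299}{301}} = \frac{3 i \sqrt{3437062111}}{301}$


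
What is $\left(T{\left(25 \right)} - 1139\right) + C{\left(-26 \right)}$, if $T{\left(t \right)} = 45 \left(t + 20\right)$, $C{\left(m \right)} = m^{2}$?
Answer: $1562$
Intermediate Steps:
$T{\left(t \right)} = 900 + 45 t$ ($T{\left(t \right)} = 45 \left(20 + t\right) = 900 + 45 t$)
$\left(T{\left(25 \right)} - 1139\right) + C{\left(-26 \right)} = \left(\left(900 + 45 \cdot 25\right) - 1139\right) + \left(-26\right)^{2} = \left(\left(900 + 1125\right) - 1139\right) + 676 = \left(2025 - 1139\right) + 676 = 886 + 676 = 1562$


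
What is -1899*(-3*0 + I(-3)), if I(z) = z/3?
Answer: 1899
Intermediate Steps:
I(z) = z/3 (I(z) = z*(⅓) = z/3)
-1899*(-3*0 + I(-3)) = -1899*(-3*0 + (⅓)*(-3)) = -1899*(0 - 1) = -1899*(-1) = 1899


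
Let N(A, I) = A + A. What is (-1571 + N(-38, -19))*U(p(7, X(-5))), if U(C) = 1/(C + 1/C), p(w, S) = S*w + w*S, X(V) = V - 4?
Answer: 207522/15877 ≈ 13.071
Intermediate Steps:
N(A, I) = 2*A
X(V) = -4 + V
p(w, S) = 2*S*w (p(w, S) = S*w + S*w = 2*S*w)
(-1571 + N(-38, -19))*U(p(7, X(-5))) = (-1571 + 2*(-38))*((2*(-4 - 5)*7)/(1 + (2*(-4 - 5)*7)²)) = (-1571 - 76)*((2*(-9)*7)/(1 + (2*(-9)*7)²)) = -(-207522)/(1 + (-126)²) = -(-207522)/(1 + 15876) = -(-207522)/15877 = -1647*(-126/15877) = 207522/15877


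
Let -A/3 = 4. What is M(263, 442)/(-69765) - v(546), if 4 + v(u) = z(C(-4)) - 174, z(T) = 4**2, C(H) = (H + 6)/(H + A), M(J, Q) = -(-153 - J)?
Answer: 11301514/69765 ≈ 161.99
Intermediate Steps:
A = -12 (A = -3*4 = -12)
M(J, Q) = 153 + J
C(H) = (6 + H)/(-12 + H) (C(H) = (H + 6)/(H - 12) = (6 + H)/(-12 + H))
z(T) = 16
v(u) = -162 (v(u) = -4 + (16 - 174) = -4 - 158 = -162)
M(263, 442)/(-69765) - v(546) = (153 + 263)/(-69765) - 1*(-162) = 416*(-1/69765) + 162 = -416/69765 + 162 = 11301514/69765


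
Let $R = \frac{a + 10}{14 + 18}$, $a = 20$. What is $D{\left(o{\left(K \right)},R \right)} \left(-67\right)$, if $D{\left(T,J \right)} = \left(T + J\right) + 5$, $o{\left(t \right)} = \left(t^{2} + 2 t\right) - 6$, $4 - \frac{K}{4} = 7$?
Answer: $- \frac{128573}{16} \approx -8035.8$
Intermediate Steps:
$K = -12$ ($K = 16 - 28 = -12$)
$o{\left(t \right)} = -6 + t^{2} + 2 t$
$R = \frac{15}{16}$ ($R = \frac{20 + 10}{14 + 18} = \frac{30}{32} = 30 \cdot \frac{1}{32} = \frac{15}{16} \approx 0.9375$)
$D{\left(T,J \right)} = 5 + J + T$ ($D{\left(T,J \right)} = \left(J + T\right) + 5 = 5 + J + T$)
$D{\left(o{\left(K \right)},R \right)} \left(-67\right) = \left(5 + \frac{15}{16} + \left(-6 + \left(-12\right)^{2} + 2 \left(-12\right)\right)\right) \left(-67\right) = \left(5 + \frac{15}{16} - -114\right) \left(-67\right) = \left(5 + \frac{15}{16} + 114\right) \left(-67\right) = \frac{1919}{16} \left(-67\right) = - \frac{128573}{16}$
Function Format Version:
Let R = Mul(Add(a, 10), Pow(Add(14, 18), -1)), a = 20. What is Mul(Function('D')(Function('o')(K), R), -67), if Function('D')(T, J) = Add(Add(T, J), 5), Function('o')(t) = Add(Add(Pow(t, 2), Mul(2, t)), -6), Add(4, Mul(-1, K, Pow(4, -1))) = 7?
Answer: Rational(-128573, 16) ≈ -8035.8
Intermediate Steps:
K = -12 (K = Add(16, Mul(-4, 7)) = Add(16, -28) = -12)
Function('o')(t) = Add(-6, Pow(t, 2), Mul(2, t))
R = Rational(15, 16) (R = Mul(Add(20, 10), Pow(Add(14, 18), -1)) = Mul(30, Pow(32, -1)) = Mul(30, Rational(1, 32)) = Rational(15, 16) ≈ 0.93750)
Function('D')(T, J) = Add(5, J, T) (Function('D')(T, J) = Add(Add(J, T), 5) = Add(5, J, T))
Mul(Function('D')(Function('o')(K), R), -67) = Mul(Add(5, Rational(15, 16), Add(-6, Pow(-12, 2), Mul(2, -12))), -67) = Mul(Add(5, Rational(15, 16), Add(-6, 144, -24)), -67) = Mul(Add(5, Rational(15, 16), 114), -67) = Mul(Rational(1919, 16), -67) = Rational(-128573, 16)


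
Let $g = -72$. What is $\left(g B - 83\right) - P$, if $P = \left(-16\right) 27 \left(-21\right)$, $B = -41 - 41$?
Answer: $-3251$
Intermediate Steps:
$B = -82$ ($B = -41 - 41 = -82$)
$P = 9072$ ($P = \left(-432\right) \left(-21\right) = 9072$)
$\left(g B - 83\right) - P = \left(\left(-72\right) \left(-82\right) - 83\right) - 9072 = \left(5904 - 83\right) - 9072 = 5821 - 9072 = -3251$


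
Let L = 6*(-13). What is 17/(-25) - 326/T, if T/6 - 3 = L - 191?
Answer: -9491/19950 ≈ -0.47574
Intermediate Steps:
L = -78
T = -1596 (T = 18 + 6*(-78 - 191) = 18 + 6*(-269) = 18 - 1614 = -1596)
17/(-25) - 326/T = 17/(-25) - 326/(-1596) = 17*(-1/25) - 326*(-1/1596) = -17/25 + 163/798 = -9491/19950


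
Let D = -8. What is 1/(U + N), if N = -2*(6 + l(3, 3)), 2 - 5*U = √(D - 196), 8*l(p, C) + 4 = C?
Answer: -4540/54793 + 160*I*√51/54793 ≈ -0.082857 + 0.020854*I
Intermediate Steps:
l(p, C) = -½ + C/8
U = ⅖ - 2*I*√51/5 (U = ⅖ - √(-8 - 196)/5 = ⅖ - 2*I*√51/5 ≈ 0.4 - 2.8566*I)
N = -47/4 (N = -2*(6 + (-½ + (⅛)*3)) = -2*(6 + (-½ + 3/8)) = -2*(6 - ⅛) = -2*47/8 = -47/4 ≈ -11.750)
1/(U + N) = 1/((⅖ - 2*I*√51/5) - 47/4) = 1/(-227/20 - 2*I*√51/5)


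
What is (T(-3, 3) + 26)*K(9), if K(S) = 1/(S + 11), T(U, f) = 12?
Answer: 19/10 ≈ 1.9000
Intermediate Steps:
K(S) = 1/(11 + S)
(T(-3, 3) + 26)*K(9) = (12 + 26)/(11 + 9) = 38/20 = 38*(1/20) = 19/10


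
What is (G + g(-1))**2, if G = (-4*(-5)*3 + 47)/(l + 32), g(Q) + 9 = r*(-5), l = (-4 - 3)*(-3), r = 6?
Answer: 3841600/2809 ≈ 1367.6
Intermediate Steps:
l = 21 (l = -7*(-3) = 21)
g(Q) = -39 (g(Q) = -9 + 6*(-5) = -9 - 30 = -39)
G = 107/53 (G = (-4*(-5)*3 + 47)/(21 + 32) = (20*3 + 47)/53 = (60 + 47)*(1/53) = 107*(1/53) = 107/53 ≈ 2.0189)
(G + g(-1))**2 = (107/53 - 39)**2 = (-1960/53)**2 = 3841600/2809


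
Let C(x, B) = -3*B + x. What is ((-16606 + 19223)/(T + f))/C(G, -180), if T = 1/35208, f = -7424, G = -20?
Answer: -11517417/16989972415 ≈ -0.00067789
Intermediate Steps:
C(x, B) = x - 3*B
T = 1/35208 ≈ 2.8403e-5
((-16606 + 19223)/(T + f))/C(G, -180) = ((-16606 + 19223)/(1/35208 - 7424))/(-20 - 3*(-180)) = (2617/(-261384191/35208))/(-20 + 540) = (2617*(-35208/261384191))/520 = -92139336/261384191*1/520 = -11517417/16989972415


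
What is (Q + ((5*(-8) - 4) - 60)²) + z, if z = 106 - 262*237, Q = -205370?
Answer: -256542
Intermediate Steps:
z = -61988 (z = 106 - 62094 = -61988)
(Q + ((5*(-8) - 4) - 60)²) + z = (-205370 + ((5*(-8) - 4) - 60)²) - 61988 = (-205370 + ((-40 - 4) - 60)²) - 61988 = (-205370 + (-44 - 60)²) - 61988 = (-205370 + (-104)²) - 61988 = (-205370 + 10816) - 61988 = -194554 - 61988 = -256542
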